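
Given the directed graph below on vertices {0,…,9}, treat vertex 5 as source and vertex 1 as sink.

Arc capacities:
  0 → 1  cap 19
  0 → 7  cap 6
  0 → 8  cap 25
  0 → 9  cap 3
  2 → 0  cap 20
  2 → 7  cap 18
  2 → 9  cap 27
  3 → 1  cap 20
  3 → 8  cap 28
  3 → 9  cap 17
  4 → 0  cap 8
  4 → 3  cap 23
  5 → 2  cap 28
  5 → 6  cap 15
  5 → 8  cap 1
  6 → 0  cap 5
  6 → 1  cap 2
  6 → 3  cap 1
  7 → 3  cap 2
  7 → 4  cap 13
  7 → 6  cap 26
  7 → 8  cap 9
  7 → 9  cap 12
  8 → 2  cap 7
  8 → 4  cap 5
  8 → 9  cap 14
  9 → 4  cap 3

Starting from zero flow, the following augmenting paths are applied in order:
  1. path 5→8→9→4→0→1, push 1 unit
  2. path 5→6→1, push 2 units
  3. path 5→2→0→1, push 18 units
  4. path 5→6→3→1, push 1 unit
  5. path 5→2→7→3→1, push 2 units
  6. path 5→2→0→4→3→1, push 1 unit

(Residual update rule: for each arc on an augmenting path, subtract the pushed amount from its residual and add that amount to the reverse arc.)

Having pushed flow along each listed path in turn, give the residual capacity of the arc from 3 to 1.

Residual capacity of (3,1): 16

after path 1 (5→8→9→4→0→1, push 1): res(3,1)=20
after path 2 (5→6→1, push 2): res(3,1)=20
after path 3 (5→2→0→1, push 18): res(3,1)=20
after path 4 (5→6→3→1, push 1): res(3,1)=19
after path 5 (5→2→7→3→1, push 2): res(3,1)=17
after path 6 (5→2→0→4→3→1, push 1): res(3,1)=16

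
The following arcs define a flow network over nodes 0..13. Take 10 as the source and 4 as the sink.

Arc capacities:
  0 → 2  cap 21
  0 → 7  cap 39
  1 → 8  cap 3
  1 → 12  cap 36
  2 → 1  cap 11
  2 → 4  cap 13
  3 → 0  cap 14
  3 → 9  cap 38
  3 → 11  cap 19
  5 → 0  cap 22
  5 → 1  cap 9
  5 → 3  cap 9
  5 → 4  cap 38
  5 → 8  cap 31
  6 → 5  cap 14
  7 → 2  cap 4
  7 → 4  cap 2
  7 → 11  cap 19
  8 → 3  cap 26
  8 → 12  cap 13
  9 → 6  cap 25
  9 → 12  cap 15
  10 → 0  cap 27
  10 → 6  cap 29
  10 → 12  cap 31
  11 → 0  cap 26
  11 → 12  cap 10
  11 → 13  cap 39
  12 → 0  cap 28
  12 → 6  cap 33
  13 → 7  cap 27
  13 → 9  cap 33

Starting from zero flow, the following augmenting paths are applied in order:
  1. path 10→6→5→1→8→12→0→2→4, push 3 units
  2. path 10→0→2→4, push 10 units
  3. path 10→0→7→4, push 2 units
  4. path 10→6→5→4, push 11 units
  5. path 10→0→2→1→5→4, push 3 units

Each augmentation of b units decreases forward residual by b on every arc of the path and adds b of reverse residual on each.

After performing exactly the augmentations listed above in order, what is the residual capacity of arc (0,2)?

Residual capacity of (0,2): 5

after path 1 (10→6→5→1→8→12→0→2→4, push 3): res(0,2)=18
after path 2 (10→0→2→4, push 10): res(0,2)=8
after path 3 (10→0→7→4, push 2): res(0,2)=8
after path 4 (10→6→5→4, push 11): res(0,2)=8
after path 5 (10→0→2→1→5→4, push 3): res(0,2)=5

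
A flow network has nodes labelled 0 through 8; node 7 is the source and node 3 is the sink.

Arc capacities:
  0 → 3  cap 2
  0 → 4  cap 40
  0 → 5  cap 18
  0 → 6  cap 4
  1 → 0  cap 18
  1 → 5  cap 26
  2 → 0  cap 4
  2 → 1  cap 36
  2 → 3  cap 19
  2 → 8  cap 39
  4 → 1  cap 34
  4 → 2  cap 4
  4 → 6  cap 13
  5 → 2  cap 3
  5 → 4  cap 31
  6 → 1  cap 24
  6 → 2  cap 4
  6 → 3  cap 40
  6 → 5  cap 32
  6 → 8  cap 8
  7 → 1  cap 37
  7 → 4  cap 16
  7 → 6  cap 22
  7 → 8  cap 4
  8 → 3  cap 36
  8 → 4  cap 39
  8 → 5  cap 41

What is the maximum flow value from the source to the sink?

Maximum flow value: 52

augment #1: 7→6→3 bottleneck 22, total now 22
augment #2: 7→8→3 bottleneck 4, total now 26
augment #3: 7→1→0→3 bottleneck 2, total now 28
augment #4: 7→4→2→3 bottleneck 4, total now 32
augment #5: 7→4→6→3 bottleneck 12, total now 44
augment #6: 7→1→0→6→3 bottleneck 4, total now 48
augment #7: 7→1→5→2→3 bottleneck 3, total now 51
augment #8: 7→1→0→4→6→3 bottleneck 1, total now 52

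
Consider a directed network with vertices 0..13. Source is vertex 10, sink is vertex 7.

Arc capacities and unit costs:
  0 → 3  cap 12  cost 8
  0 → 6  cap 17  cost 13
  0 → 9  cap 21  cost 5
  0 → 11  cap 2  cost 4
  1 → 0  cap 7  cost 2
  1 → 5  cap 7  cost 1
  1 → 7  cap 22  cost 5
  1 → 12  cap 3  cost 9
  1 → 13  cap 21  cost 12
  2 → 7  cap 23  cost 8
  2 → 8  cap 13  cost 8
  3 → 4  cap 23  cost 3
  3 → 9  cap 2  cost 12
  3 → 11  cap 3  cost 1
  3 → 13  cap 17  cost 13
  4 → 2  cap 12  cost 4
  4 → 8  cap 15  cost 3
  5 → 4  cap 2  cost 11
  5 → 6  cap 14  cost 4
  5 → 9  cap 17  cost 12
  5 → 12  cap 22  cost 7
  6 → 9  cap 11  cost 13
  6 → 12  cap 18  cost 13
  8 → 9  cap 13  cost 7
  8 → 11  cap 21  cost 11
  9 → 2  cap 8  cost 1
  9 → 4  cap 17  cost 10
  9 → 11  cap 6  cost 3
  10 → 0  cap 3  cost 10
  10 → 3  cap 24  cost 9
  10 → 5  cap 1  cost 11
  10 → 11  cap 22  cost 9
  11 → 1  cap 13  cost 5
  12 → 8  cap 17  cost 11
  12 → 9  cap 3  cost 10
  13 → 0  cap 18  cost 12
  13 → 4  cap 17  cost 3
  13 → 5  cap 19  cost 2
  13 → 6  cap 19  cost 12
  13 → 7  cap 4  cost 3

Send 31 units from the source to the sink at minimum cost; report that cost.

shortest-cost path #1: 10→11→1→7 push 13 @ unit cost 19 (adds 247)
shortest-cost path #2: 10→3→4→2→7 push 12 @ unit cost 24 (adds 288)
shortest-cost path #3: 10→0→9→2→7 push 3 @ unit cost 24 (adds 72)
shortest-cost path #4: 10→3→13→7 push 3 @ unit cost 25 (adds 75)
total cost = 682

Minimum cost for 31 units: 682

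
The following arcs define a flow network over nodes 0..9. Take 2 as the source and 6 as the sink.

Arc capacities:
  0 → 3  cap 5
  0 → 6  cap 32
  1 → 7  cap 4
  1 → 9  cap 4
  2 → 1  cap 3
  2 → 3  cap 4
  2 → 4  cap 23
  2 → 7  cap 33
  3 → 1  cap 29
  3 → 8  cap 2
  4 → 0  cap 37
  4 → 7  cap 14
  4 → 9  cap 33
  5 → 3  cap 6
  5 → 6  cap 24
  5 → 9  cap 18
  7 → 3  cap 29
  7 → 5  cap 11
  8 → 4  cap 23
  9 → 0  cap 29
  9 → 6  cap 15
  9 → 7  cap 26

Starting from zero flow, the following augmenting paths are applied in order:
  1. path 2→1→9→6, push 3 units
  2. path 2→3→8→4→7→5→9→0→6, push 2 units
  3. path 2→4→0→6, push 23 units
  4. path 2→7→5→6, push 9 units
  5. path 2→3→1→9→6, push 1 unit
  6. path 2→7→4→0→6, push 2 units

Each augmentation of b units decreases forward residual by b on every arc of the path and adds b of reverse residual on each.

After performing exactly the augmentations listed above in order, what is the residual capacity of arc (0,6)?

after path 1 (2→1→9→6, push 3): res(0,6)=32
after path 2 (2→3→8→4→7→5→9→0→6, push 2): res(0,6)=30
after path 3 (2→4→0→6, push 23): res(0,6)=7
after path 4 (2→7→5→6, push 9): res(0,6)=7
after path 5 (2→3→1→9→6, push 1): res(0,6)=7
after path 6 (2→7→4→0→6, push 2): res(0,6)=5

Residual capacity of (0,6): 5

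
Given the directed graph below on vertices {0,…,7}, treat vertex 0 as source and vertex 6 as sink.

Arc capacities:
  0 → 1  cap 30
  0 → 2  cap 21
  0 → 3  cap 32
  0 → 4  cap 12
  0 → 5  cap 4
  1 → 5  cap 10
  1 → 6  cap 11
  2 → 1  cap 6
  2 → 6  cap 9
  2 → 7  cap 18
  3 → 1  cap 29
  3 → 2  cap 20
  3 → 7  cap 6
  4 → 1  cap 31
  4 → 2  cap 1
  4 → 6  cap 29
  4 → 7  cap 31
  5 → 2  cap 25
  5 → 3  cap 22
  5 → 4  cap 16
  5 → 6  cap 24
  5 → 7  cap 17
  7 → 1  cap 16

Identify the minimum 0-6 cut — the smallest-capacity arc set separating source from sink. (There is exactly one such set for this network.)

augment #1: 0→1→6 push 11
augment #2: 0→2→6 push 9
augment #3: 0→4→6 push 12
augment #4: 0→5→6 push 4
augment #5: 0→1→5→6 push 10
max flow = 46; residual-reachable set from 0 gives S-side
cut edges (S→T): {(0,4), (0,5), (1,5), (1,6), (2,6)} total cap 46

Min-cut arcs: {(0,4), (0,5), (1,5), (1,6), (2,6)} (total capacity 46)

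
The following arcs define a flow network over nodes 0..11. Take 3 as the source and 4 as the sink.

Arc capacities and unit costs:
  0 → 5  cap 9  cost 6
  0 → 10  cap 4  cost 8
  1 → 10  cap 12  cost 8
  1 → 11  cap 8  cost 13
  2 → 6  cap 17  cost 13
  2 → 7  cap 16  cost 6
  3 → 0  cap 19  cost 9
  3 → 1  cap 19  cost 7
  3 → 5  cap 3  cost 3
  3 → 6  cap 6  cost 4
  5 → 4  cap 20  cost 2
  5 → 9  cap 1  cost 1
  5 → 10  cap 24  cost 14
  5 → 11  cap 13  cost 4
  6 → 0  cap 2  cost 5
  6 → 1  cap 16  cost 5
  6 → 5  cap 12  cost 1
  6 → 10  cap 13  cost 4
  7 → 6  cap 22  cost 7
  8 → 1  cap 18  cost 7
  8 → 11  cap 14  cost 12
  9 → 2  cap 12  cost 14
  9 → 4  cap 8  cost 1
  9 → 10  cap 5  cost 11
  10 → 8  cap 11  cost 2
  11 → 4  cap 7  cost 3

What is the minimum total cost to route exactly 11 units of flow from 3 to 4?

Minimum cost for 11 units: 91

shortest-cost path #1: 3→5→4 push 3 @ unit cost 5 (adds 15)
shortest-cost path #2: 3→6→5→4 push 6 @ unit cost 7 (adds 42)
shortest-cost path #3: 3→0→5→4 push 2 @ unit cost 17 (adds 34)
total cost = 91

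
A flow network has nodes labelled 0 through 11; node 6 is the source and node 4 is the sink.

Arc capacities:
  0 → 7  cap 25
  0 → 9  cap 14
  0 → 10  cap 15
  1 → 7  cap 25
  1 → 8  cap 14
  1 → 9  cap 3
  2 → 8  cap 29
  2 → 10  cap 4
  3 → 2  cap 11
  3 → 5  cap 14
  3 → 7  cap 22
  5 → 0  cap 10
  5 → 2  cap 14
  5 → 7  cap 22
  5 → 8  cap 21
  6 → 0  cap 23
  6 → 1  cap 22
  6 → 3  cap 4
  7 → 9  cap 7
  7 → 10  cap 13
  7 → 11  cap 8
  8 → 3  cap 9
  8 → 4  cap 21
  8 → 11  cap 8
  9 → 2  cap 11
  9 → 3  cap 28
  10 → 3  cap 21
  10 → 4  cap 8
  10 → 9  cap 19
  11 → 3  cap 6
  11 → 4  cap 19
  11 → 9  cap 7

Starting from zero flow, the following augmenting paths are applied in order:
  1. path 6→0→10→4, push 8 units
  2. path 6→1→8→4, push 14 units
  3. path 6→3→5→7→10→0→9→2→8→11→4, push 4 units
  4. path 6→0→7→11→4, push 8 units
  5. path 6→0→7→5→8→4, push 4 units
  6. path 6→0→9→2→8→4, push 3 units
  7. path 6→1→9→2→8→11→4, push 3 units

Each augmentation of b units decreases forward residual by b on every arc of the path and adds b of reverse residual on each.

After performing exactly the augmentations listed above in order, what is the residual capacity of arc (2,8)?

Residual capacity of (2,8): 19

after path 1 (6→0→10→4, push 8): res(2,8)=29
after path 2 (6→1→8→4, push 14): res(2,8)=29
after path 3 (6→3→5→7→10→0→9→2→8→11→4, push 4): res(2,8)=25
after path 4 (6→0→7→11→4, push 8): res(2,8)=25
after path 5 (6→0→7→5→8→4, push 4): res(2,8)=25
after path 6 (6→0→9→2→8→4, push 3): res(2,8)=22
after path 7 (6→1→9→2→8→11→4, push 3): res(2,8)=19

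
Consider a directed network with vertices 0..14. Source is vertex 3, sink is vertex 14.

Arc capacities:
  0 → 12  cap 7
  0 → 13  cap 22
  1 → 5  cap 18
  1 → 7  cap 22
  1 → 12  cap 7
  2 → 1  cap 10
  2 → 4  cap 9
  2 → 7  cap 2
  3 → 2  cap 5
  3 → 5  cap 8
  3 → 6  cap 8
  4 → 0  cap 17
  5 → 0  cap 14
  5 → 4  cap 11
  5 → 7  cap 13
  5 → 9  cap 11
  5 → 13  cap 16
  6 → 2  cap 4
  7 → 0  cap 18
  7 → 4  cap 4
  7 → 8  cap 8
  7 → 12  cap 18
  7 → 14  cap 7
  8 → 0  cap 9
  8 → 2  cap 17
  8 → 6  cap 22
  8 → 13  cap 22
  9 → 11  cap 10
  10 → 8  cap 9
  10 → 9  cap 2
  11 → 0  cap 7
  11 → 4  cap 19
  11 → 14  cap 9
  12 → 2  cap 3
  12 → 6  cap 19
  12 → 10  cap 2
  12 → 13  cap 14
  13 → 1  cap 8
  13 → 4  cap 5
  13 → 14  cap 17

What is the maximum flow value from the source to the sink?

augment #1: 3→2→7→14 bottleneck 2, total now 2
augment #2: 3→5→7→14 bottleneck 5, total now 7
augment #3: 3→5→13→14 bottleneck 3, total now 10
augment #4: 3→2→1→5→13→14 bottleneck 3, total now 13
augment #5: 3→6→2→1→5→13→14 bottleneck 4, total now 17

Maximum flow value: 17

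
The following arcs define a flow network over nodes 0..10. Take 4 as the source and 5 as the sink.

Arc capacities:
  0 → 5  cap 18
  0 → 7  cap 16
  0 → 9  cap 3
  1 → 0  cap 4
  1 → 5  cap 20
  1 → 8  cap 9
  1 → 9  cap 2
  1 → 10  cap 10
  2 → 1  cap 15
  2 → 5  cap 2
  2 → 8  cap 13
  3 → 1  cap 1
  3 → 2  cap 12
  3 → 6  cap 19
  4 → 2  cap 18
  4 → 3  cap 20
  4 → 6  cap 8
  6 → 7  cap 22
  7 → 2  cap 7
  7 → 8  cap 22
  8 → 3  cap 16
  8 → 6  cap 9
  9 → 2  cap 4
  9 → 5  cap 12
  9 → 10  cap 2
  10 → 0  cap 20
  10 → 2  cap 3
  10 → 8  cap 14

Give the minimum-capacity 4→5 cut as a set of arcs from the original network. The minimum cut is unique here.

augment #1: 4→2→5 push 2
augment #2: 4→2→1→5 push 15
augment #3: 4→3→1→5 push 1
max flow = 18; residual-reachable set from 4 gives S-side
cut edges (S→T): {(2,1), (2,5), (3,1)} total cap 18

Min-cut arcs: {(2,1), (2,5), (3,1)} (total capacity 18)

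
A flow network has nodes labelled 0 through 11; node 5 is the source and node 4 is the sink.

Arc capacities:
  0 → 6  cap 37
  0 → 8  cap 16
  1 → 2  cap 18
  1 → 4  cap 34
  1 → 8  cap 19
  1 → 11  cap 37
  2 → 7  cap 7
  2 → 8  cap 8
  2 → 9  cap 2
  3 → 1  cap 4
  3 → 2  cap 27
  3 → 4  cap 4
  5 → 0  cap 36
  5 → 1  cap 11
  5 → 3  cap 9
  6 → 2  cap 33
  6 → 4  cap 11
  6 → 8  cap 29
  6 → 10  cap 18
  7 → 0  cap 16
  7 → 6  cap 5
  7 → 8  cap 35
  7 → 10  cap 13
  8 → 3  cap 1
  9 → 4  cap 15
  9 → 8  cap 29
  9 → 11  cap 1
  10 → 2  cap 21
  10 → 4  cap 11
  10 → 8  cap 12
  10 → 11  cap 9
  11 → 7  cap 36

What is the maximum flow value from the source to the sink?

augment #1: 5→1→4 bottleneck 11, total now 11
augment #2: 5→3→4 bottleneck 4, total now 15
augment #3: 5→0→6→4 bottleneck 11, total now 26
augment #4: 5→3→1→4 bottleneck 4, total now 30
augment #5: 5→0→6→10→4 bottleneck 11, total now 41
augment #6: 5→3→2→9→4 bottleneck 1, total now 42
augment #7: 5→0→6→2→9→4 bottleneck 1, total now 43

Maximum flow value: 43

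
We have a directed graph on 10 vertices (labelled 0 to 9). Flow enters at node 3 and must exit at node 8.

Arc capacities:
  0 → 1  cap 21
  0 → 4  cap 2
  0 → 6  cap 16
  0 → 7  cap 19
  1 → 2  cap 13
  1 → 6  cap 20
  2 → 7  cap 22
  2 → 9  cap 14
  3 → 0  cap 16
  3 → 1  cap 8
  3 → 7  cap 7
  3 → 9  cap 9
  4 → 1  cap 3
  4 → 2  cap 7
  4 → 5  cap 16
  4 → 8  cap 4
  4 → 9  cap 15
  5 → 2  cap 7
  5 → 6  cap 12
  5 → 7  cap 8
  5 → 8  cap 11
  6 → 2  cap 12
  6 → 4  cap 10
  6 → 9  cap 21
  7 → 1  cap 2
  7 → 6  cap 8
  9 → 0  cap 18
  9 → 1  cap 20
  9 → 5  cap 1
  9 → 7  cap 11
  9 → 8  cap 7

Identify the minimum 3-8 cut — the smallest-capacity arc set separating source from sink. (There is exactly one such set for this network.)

augment #1: 3→9→8 push 7
augment #2: 3→0→4→8 push 2
augment #3: 3→9→5→8 push 1
augment #4: 3→0→6→4→8 push 2
augment #5: 3→0→6→4→5→8 push 8
max flow = 20; residual-reachable set from 3 gives S-side
cut edges (S→T): {(0,4), (6,4), (9,5), (9,8)} total cap 20

Min-cut arcs: {(0,4), (6,4), (9,5), (9,8)} (total capacity 20)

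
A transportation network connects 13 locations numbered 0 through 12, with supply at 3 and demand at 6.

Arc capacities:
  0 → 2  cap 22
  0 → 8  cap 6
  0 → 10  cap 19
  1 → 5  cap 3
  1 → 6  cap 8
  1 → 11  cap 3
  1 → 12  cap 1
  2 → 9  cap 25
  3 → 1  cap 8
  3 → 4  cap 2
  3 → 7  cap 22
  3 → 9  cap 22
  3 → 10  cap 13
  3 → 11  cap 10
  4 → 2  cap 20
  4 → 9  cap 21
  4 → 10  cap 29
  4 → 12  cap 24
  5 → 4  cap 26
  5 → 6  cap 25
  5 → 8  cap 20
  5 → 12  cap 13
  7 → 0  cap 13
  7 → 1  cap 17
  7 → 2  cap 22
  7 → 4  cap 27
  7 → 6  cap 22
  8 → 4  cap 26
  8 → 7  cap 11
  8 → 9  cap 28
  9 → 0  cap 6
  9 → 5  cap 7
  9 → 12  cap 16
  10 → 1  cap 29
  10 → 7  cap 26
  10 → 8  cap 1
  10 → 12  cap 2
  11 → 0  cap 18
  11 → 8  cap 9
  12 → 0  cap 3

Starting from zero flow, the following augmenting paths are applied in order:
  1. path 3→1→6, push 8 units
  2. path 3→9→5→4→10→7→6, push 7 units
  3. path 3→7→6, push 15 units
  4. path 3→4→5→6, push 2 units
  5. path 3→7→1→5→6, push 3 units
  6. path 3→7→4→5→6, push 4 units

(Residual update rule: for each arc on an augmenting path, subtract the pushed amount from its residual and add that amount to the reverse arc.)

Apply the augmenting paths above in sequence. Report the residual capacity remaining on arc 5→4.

Residual capacity of (5,4): 25

after path 1 (3→1→6, push 8): res(5,4)=26
after path 2 (3→9→5→4→10→7→6, push 7): res(5,4)=19
after path 3 (3→7→6, push 15): res(5,4)=19
after path 4 (3→4→5→6, push 2): res(5,4)=21
after path 5 (3→7→1→5→6, push 3): res(5,4)=21
after path 6 (3→7→4→5→6, push 4): res(5,4)=25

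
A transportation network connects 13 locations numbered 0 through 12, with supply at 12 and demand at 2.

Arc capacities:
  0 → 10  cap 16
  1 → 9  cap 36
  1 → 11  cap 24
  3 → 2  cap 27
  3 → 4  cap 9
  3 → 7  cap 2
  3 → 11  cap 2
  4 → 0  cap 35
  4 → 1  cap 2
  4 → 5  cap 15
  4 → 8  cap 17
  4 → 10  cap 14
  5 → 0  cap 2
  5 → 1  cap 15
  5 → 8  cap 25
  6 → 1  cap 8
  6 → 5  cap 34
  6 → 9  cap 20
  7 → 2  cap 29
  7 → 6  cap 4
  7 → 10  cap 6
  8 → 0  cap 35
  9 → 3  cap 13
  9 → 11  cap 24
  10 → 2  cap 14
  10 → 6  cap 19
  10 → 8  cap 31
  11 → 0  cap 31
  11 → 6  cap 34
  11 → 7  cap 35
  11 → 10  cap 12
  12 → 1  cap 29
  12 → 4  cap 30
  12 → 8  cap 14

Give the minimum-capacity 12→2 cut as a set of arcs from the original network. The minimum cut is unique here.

augment #1: 12→4→10→2 push 14
augment #2: 12→1→9→3→2 push 13
augment #3: 12→1→11→7→2 push 16
augment #4: 12→4→1→11→7→2 push 2
augment #5: 12→4→5→1→11→7→2 push 6
augment #6: 12→4→5→1→9→11→7→2 push 5
max flow = 56; residual-reachable set from 12 gives S-side
cut edges (S→T): {(7,2), (9,3), (10,2)} total cap 56

Min-cut arcs: {(7,2), (9,3), (10,2)} (total capacity 56)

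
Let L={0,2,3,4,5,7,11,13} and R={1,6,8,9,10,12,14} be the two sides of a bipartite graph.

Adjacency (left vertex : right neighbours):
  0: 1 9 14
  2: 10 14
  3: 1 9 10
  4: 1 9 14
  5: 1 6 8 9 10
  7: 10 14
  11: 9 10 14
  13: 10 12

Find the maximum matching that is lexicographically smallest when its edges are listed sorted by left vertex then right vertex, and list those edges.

Lex-smallest maximum matching: {(0,1), (2,10), (3,9), (4,14), (5,6), (13,12)}

|M| = 6 (so the lex-smallest maximum matching has 6 edges)
process left vertices in ascending order; for each, take the smallest-labelled available neighbour that still permits 6 edges overall, or leave it unmatched if none does
lex-smallest matching: {0-1, 2-10, 3-9, 4-14, 5-6, 13-12}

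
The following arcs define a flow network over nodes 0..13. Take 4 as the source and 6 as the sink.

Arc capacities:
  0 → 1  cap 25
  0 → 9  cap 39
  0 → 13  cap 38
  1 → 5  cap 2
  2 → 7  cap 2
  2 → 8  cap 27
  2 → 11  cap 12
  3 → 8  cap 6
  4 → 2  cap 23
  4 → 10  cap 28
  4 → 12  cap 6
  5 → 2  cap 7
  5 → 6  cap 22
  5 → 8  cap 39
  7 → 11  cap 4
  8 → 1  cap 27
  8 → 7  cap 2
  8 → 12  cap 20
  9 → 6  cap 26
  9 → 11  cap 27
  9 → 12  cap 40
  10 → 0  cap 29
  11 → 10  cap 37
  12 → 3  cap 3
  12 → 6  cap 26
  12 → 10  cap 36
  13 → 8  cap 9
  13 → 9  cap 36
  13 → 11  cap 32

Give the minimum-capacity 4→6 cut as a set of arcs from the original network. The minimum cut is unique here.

Min-cut arcs: {(1,5), (9,6), (12,6)} (total capacity 54)

augment #1: 4→12→6 push 6
augment #2: 4→2→8→12→6 push 20
augment #3: 4→10→0→9→6 push 26
augment #4: 4→2→8→1→5→6 push 2
max flow = 54; residual-reachable set from 4 gives S-side
cut edges (S→T): {(1,5), (9,6), (12,6)} total cap 54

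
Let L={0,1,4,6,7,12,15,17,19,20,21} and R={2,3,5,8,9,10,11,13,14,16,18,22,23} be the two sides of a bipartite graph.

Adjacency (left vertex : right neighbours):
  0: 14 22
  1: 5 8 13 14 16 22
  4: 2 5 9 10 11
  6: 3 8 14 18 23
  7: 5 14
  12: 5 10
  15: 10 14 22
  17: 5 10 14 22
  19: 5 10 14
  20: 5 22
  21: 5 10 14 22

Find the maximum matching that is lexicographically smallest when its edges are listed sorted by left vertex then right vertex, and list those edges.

|M| = 7 (so the lex-smallest maximum matching has 7 edges)
process left vertices in ascending order; for each, take the smallest-labelled available neighbour that still permits 7 edges overall, or leave it unmatched if none does
lex-smallest matching: {0-14, 1-8, 4-2, 6-3, 7-5, 12-10, 15-22}

Lex-smallest maximum matching: {(0,14), (1,8), (4,2), (6,3), (7,5), (12,10), (15,22)}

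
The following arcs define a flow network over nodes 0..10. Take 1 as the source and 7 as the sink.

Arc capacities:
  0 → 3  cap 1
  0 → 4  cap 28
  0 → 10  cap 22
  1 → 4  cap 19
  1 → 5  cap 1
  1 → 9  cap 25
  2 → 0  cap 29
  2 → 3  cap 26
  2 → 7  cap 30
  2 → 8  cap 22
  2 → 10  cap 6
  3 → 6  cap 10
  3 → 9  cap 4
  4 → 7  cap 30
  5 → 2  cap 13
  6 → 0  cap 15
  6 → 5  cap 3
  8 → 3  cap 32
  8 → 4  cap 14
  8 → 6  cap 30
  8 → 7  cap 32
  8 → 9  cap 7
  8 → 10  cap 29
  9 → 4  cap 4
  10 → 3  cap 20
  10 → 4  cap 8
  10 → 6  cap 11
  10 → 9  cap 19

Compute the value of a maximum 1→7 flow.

augment #1: 1→4→7 bottleneck 19, total now 19
augment #2: 1→5→2→7 bottleneck 1, total now 20
augment #3: 1→9→4→7 bottleneck 4, total now 24

Maximum flow value: 24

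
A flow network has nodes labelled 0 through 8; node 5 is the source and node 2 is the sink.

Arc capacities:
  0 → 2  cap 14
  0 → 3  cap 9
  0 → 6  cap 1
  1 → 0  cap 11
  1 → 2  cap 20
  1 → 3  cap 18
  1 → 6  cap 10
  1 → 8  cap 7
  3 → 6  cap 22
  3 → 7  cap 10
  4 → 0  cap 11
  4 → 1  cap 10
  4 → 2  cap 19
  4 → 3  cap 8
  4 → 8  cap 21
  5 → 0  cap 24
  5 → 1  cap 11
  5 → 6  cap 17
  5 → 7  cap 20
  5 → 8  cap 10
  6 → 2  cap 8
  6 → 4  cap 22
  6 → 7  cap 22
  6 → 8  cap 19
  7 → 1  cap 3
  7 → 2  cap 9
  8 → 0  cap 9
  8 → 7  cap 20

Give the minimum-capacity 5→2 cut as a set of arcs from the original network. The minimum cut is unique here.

Min-cut arcs: {(0,2), (0,3), (0,6), (5,1), (5,6), (7,1), (7,2)} (total capacity 64)

augment #1: 5→0→2 push 14
augment #2: 5→1→2 push 11
augment #3: 5→6→2 push 8
augment #4: 5→7→2 push 9
augment #5: 5→6→4→2 push 9
augment #6: 5→7→1→2 push 3
augment #7: 5→0→6→4→2 push 1
augment #8: 5→0→3→6→4→2 push 9
max flow = 64; residual-reachable set from 5 gives S-side
cut edges (S→T): {(0,2), (0,3), (0,6), (5,1), (5,6), (7,1), (7,2)} total cap 64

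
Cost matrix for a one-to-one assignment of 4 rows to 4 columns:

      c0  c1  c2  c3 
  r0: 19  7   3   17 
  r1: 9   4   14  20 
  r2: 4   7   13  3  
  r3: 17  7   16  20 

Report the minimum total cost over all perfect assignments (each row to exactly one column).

Minimum assignment cost: 22

optimal assignment: row0→col2 (cost 3), row1→col0 (cost 9), row2→col3 (cost 3), row3→col1 (cost 7)
total = 3 + 9 + 3 + 7 = 22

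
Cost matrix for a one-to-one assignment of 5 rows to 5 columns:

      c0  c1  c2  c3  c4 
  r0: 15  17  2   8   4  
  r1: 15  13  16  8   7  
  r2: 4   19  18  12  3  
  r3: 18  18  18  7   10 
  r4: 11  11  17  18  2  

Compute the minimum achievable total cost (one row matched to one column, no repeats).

optimal assignment: row0→col2 (cost 2), row1→col1 (cost 13), row2→col0 (cost 4), row3→col3 (cost 7), row4→col4 (cost 2)
total = 2 + 13 + 4 + 7 + 2 = 28

Minimum assignment cost: 28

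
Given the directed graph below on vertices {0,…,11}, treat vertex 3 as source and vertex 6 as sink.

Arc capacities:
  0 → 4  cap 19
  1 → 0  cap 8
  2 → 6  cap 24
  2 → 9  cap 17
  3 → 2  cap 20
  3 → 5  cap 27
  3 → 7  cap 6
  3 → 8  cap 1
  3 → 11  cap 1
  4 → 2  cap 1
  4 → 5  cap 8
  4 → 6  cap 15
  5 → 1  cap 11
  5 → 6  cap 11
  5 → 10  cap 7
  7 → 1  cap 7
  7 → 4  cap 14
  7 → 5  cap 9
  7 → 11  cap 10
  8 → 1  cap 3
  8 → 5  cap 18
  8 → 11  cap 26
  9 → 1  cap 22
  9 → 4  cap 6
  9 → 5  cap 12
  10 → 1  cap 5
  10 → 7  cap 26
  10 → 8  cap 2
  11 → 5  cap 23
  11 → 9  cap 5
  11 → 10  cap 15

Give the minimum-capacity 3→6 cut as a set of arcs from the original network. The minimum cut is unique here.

augment #1: 3→2→6 push 20
augment #2: 3→5→6 push 11
augment #3: 3→7→4→6 push 6
augment #4: 3→11→9→4→6 push 1
augment #5: 3→5→1→0→4→6 push 8
augment #6: 3→5→10→7→4→2→6 push 1
max flow = 47; residual-reachable set from 3 gives S-side
cut edges (S→T): {(3,2), (4,2), (4,6), (5,6)} total cap 47

Min-cut arcs: {(3,2), (4,2), (4,6), (5,6)} (total capacity 47)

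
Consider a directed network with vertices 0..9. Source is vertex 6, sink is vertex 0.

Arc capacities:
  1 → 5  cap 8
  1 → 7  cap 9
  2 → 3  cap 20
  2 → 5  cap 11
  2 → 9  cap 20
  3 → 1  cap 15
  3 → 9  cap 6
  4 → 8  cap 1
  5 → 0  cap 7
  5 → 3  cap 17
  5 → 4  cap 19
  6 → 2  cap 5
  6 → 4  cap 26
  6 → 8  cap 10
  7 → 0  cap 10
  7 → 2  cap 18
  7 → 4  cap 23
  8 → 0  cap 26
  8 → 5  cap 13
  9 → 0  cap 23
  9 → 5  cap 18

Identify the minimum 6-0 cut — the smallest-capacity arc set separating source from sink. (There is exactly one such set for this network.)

Min-cut arcs: {(4,8), (6,2), (6,8)} (total capacity 16)

augment #1: 6→8→0 push 10
augment #2: 6→2→5→0 push 5
augment #3: 6→4→8→0 push 1
max flow = 16; residual-reachable set from 6 gives S-side
cut edges (S→T): {(4,8), (6,2), (6,8)} total cap 16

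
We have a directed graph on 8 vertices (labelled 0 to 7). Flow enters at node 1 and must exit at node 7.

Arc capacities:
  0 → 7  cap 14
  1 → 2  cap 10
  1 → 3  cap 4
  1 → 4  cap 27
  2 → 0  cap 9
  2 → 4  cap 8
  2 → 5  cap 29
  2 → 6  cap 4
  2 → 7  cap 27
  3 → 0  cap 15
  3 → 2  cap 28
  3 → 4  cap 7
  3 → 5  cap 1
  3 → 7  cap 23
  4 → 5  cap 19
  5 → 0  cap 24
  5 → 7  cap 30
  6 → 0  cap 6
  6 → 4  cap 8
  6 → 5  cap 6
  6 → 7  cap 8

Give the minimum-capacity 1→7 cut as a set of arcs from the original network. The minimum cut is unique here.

augment #1: 1→2→7 push 10
augment #2: 1→3→7 push 4
augment #3: 1→4→5→7 push 19
max flow = 33; residual-reachable set from 1 gives S-side
cut edges (S→T): {(1,2), (1,3), (4,5)} total cap 33

Min-cut arcs: {(1,2), (1,3), (4,5)} (total capacity 33)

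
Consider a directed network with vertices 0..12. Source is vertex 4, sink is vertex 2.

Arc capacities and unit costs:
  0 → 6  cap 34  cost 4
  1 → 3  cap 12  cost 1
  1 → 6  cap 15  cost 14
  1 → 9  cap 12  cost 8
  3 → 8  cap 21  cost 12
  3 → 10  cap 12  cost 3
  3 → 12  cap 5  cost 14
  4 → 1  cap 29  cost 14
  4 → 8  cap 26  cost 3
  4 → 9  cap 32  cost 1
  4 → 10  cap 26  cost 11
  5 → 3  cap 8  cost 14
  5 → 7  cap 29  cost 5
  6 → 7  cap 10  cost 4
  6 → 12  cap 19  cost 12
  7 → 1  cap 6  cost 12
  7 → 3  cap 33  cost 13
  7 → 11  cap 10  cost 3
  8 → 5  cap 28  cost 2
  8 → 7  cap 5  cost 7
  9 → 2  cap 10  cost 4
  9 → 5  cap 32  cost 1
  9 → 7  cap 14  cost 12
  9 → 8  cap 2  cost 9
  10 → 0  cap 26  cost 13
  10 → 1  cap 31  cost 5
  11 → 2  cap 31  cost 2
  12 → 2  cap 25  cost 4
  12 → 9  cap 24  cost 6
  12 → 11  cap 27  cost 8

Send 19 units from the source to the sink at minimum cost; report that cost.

shortest-cost path #1: 4→9→2 push 10 @ unit cost 5 (adds 50)
shortest-cost path #2: 4→9→5→7→11→2 push 9 @ unit cost 12 (adds 108)
total cost = 158

Minimum cost for 19 units: 158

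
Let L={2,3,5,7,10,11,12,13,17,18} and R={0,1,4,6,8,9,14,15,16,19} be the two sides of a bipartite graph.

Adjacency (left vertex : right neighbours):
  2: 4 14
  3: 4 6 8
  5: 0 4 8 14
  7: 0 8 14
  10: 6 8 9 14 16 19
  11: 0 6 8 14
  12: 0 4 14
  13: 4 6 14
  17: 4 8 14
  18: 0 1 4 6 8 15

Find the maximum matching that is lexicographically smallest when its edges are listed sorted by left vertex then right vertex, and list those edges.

Lex-smallest maximum matching: {(2,4), (3,6), (5,0), (7,8), (10,9), (11,14), (18,1)}

|M| = 7 (so the lex-smallest maximum matching has 7 edges)
process left vertices in ascending order; for each, take the smallest-labelled available neighbour that still permits 7 edges overall, or leave it unmatched if none does
lex-smallest matching: {2-4, 3-6, 5-0, 7-8, 10-9, 11-14, 18-1}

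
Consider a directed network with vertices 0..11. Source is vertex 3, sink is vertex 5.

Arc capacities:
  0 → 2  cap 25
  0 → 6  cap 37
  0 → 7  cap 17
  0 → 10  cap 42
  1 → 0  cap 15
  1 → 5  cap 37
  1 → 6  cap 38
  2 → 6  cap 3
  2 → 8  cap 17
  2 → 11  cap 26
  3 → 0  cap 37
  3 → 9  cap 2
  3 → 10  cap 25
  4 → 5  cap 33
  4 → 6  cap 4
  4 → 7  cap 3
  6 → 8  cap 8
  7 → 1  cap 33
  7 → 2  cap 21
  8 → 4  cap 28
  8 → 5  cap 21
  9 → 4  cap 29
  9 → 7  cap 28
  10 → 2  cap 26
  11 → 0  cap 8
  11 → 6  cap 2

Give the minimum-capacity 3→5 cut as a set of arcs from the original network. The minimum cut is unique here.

augment #1: 3→9→4→5 push 2
augment #2: 3→0→2→8→5 push 17
augment #3: 3→0→6→8→5 push 4
augment #4: 3→0→7→1→5 push 16
augment #5: 3→10→2→0→7→1→5 push 1
augment #6: 3→10→2→6→8→4→5 push 3
augment #7: 3→10→2→0→6→8→4→5 push 1
max flow = 44; residual-reachable set from 3 gives S-side
cut edges (S→T): {(0,7), (2,8), (3,9), (6,8)} total cap 44

Min-cut arcs: {(0,7), (2,8), (3,9), (6,8)} (total capacity 44)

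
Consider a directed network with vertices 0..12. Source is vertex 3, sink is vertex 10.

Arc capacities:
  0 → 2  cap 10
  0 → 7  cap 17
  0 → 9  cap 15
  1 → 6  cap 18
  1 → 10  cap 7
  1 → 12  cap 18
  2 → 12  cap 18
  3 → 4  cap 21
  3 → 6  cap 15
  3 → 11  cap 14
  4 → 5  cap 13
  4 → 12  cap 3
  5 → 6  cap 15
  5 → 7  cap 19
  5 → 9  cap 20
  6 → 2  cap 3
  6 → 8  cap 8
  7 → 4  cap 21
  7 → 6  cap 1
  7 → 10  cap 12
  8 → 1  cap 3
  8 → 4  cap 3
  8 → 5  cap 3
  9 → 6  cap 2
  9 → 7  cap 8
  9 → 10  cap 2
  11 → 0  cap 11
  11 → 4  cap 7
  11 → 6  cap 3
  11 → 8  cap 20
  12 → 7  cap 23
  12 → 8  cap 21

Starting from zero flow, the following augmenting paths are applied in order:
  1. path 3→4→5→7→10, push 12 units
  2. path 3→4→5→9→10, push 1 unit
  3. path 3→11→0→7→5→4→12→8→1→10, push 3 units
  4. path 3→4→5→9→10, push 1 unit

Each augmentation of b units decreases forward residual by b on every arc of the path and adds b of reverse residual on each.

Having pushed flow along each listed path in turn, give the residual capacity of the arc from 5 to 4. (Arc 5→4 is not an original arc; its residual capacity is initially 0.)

Residual capacity of (5,4): 11

after path 1 (3→4→5→7→10, push 12): res(5,4)=12
after path 2 (3→4→5→9→10, push 1): res(5,4)=13
after path 3 (3→11→0→7→5→4→12→8→1→10, push 3): res(5,4)=10
after path 4 (3→4→5→9→10, push 1): res(5,4)=11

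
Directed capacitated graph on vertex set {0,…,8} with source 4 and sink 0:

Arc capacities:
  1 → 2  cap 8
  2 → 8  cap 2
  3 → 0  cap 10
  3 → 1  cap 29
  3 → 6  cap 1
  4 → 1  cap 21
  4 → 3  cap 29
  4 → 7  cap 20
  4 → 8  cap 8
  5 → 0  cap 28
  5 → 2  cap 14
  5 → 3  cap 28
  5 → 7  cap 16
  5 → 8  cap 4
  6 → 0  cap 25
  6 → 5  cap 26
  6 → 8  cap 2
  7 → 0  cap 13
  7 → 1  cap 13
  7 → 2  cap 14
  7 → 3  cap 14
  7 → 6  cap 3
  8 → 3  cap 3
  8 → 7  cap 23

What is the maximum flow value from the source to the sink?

Maximum flow value: 27

augment #1: 4→3→0 bottleneck 10, total now 10
augment #2: 4→7→0 bottleneck 13, total now 23
augment #3: 4→3→6→0 bottleneck 1, total now 24
augment #4: 4→7→6→0 bottleneck 3, total now 27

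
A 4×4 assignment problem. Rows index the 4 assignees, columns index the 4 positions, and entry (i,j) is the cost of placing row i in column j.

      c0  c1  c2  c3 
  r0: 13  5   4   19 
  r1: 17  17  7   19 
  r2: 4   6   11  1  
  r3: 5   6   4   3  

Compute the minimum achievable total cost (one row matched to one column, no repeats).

optimal assignment: row0→col1 (cost 5), row1→col2 (cost 7), row2→col3 (cost 1), row3→col0 (cost 5)
total = 5 + 7 + 1 + 5 = 18

Minimum assignment cost: 18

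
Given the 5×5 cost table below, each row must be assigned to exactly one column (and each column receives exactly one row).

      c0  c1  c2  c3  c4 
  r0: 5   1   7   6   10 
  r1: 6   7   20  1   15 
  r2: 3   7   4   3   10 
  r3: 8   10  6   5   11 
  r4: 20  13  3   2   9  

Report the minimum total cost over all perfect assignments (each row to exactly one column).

Minimum assignment cost: 19

optimal assignment: row0→col1 (cost 1), row1→col3 (cost 1), row2→col0 (cost 3), row3→col4 (cost 11), row4→col2 (cost 3)
total = 1 + 1 + 3 + 11 + 3 = 19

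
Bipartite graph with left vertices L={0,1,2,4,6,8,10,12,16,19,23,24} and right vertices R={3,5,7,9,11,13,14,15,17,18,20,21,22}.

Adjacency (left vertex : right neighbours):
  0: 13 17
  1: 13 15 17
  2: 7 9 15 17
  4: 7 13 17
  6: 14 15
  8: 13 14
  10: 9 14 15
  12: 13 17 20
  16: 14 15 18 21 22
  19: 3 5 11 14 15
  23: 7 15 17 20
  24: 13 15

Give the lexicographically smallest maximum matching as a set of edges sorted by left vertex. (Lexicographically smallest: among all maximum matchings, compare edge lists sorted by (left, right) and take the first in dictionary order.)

Lex-smallest maximum matching: {(0,13), (1,15), (2,7), (4,17), (6,14), (10,9), (12,20), (16,18), (19,3)}

|M| = 9 (so the lex-smallest maximum matching has 9 edges)
process left vertices in ascending order; for each, take the smallest-labelled available neighbour that still permits 9 edges overall, or leave it unmatched if none does
lex-smallest matching: {0-13, 1-15, 2-7, 4-17, 6-14, 10-9, 12-20, 16-18, 19-3}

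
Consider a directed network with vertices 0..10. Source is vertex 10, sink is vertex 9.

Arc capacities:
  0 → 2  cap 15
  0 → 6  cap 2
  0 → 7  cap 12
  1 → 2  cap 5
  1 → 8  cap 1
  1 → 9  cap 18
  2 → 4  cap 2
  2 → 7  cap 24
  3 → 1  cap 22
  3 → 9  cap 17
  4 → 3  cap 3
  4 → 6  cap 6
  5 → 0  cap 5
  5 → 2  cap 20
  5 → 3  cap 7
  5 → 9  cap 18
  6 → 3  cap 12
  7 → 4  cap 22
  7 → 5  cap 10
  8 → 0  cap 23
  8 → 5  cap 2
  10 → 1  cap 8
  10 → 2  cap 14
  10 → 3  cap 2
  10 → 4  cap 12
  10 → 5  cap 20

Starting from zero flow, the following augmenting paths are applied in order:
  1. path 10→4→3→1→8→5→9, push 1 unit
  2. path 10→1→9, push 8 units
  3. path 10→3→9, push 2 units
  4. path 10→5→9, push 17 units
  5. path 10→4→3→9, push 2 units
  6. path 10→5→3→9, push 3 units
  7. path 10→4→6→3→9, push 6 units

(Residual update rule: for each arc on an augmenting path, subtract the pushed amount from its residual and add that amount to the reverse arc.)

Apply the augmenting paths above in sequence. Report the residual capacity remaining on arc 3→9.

Residual capacity of (3,9): 4

after path 1 (10→4→3→1→8→5→9, push 1): res(3,9)=17
after path 2 (10→1→9, push 8): res(3,9)=17
after path 3 (10→3→9, push 2): res(3,9)=15
after path 4 (10→5→9, push 17): res(3,9)=15
after path 5 (10→4→3→9, push 2): res(3,9)=13
after path 6 (10→5→3→9, push 3): res(3,9)=10
after path 7 (10→4→6→3→9, push 6): res(3,9)=4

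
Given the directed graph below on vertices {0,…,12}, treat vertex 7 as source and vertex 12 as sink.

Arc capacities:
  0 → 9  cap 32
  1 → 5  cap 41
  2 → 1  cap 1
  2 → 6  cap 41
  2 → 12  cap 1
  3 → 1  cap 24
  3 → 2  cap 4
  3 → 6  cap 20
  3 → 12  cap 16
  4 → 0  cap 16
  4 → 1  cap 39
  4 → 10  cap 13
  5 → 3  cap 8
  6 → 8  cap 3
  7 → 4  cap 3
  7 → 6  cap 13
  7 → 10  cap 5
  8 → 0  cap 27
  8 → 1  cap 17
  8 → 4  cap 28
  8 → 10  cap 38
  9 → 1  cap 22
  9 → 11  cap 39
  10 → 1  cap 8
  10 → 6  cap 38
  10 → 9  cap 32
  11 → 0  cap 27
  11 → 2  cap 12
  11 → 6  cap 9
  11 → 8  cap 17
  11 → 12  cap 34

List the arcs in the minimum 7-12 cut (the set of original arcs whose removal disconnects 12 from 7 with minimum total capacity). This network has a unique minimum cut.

Min-cut arcs: {(6,8), (7,4), (7,10)} (total capacity 11)

augment #1: 7→10→9→11→12 push 5
augment #2: 7→4→0→9→11→12 push 3
augment #3: 7→6→8→0→9→11→12 push 3
max flow = 11; residual-reachable set from 7 gives S-side
cut edges (S→T): {(6,8), (7,4), (7,10)} total cap 11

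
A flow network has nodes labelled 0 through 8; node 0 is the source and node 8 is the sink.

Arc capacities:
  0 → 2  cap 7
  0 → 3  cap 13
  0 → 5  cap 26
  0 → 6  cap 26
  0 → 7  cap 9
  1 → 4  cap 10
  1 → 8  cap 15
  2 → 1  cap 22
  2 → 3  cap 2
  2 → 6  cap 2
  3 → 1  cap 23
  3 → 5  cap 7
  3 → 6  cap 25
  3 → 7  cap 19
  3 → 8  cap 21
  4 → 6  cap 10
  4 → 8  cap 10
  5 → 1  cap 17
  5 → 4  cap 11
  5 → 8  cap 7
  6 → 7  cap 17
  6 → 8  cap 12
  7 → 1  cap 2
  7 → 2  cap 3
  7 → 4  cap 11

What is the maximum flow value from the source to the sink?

Maximum flow value: 59

augment #1: 0→3→8 bottleneck 13, total now 13
augment #2: 0→5→8 bottleneck 7, total now 20
augment #3: 0→6→8 bottleneck 12, total now 32
augment #4: 0→2→1→8 bottleneck 7, total now 39
augment #5: 0→5→1→8 bottleneck 8, total now 47
augment #6: 0→5→4→8 bottleneck 10, total now 57
augment #7: 0→7→2→3→8 bottleneck 2, total now 59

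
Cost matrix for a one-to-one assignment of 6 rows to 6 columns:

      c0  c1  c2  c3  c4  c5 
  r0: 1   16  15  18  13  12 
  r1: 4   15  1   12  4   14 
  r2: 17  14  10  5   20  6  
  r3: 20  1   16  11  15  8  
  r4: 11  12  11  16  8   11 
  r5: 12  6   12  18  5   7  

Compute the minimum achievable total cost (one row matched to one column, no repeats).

optimal assignment: row0→col0 (cost 1), row1→col2 (cost 1), row2→col3 (cost 5), row3→col1 (cost 1), row4→col4 (cost 8), row5→col5 (cost 7)
total = 1 + 1 + 5 + 1 + 8 + 7 = 23

Minimum assignment cost: 23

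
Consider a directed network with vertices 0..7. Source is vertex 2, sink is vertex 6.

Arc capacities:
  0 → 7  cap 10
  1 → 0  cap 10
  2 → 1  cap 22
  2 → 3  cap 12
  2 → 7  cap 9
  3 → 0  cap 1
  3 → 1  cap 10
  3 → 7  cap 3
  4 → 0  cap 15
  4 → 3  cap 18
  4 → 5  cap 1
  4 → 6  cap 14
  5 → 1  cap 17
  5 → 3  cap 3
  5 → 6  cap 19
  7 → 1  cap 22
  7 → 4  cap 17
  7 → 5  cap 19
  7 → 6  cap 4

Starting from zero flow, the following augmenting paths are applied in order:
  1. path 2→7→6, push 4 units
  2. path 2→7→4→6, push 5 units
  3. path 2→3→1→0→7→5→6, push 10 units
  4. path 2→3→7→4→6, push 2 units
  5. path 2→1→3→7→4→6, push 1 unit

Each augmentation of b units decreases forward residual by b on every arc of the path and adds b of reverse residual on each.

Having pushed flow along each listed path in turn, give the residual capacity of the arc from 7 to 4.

Residual capacity of (7,4): 9

after path 1 (2→7→6, push 4): res(7,4)=17
after path 2 (2→7→4→6, push 5): res(7,4)=12
after path 3 (2→3→1→0→7→5→6, push 10): res(7,4)=12
after path 4 (2→3→7→4→6, push 2): res(7,4)=10
after path 5 (2→1→3→7→4→6, push 1): res(7,4)=9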